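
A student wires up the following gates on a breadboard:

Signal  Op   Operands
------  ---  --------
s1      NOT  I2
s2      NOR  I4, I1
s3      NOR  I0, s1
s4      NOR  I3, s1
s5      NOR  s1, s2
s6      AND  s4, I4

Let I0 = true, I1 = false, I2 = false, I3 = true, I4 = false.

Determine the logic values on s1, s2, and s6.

s1 = true; s2 = true; s6 = false

s1 = NOT I2 = NOT false = true
s2 = I4 NOR I1 = false NOR false = true
s4 = I3 NOR s1 = true NOR true = false
s6 = s4 AND I4 = false AND false = false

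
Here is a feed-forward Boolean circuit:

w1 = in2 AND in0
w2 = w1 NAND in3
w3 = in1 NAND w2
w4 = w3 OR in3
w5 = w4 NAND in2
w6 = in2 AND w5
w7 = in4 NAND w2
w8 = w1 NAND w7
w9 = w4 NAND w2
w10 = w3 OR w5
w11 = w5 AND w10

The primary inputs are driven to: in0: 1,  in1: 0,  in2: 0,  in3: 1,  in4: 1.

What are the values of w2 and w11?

w1 = in2 AND in0 = 0 AND 1 = 0
w2 = w1 NAND in3 = 0 NAND 1 = 1
w3 = in1 NAND w2 = 0 NAND 1 = 1
w4 = w3 OR in3 = 1 OR 1 = 1
w5 = w4 NAND in2 = 1 NAND 0 = 1
w10 = w3 OR w5 = 1 OR 1 = 1
w11 = w5 AND w10 = 1 AND 1 = 1

w2 = 1, w11 = 1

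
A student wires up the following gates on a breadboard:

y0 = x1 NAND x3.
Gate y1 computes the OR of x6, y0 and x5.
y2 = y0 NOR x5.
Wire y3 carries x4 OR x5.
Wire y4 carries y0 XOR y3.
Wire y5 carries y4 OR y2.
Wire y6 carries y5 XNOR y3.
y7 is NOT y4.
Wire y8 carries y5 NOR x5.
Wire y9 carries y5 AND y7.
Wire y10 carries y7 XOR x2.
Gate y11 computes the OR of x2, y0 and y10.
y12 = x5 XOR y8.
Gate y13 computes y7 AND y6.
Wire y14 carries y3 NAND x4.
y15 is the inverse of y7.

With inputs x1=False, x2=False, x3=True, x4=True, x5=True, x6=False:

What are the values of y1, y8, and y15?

y0 = x1 NAND x3 = False NAND True = True
y1 = x6 OR y0 OR x5 = False OR True OR True = True
y2 = y0 NOR x5 = True NOR True = False
y3 = x4 OR x5 = True OR True = True
y4 = y0 XOR y3 = True XOR True = False
y5 = y4 OR y2 = False OR False = False
y7 = NOT y4 = NOT False = True
y8 = y5 NOR x5 = False NOR True = False
y15 = NOT y7 = NOT True = False

y1 = True, y8 = False, y15 = False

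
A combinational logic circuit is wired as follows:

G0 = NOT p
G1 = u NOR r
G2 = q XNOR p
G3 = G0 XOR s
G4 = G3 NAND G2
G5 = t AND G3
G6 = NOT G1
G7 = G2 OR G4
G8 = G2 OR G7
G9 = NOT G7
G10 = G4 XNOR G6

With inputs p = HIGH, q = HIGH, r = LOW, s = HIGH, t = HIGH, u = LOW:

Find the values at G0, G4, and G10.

G0 = LOW; G4 = LOW; G10 = HIGH

G0 = NOT p = NOT HIGH = LOW
G1 = u NOR r = LOW NOR LOW = HIGH
G2 = q XNOR p = HIGH XNOR HIGH = HIGH
G3 = G0 XOR s = LOW XOR HIGH = HIGH
G4 = G3 NAND G2 = HIGH NAND HIGH = LOW
G6 = NOT G1 = NOT HIGH = LOW
G10 = G4 XNOR G6 = LOW XNOR LOW = HIGH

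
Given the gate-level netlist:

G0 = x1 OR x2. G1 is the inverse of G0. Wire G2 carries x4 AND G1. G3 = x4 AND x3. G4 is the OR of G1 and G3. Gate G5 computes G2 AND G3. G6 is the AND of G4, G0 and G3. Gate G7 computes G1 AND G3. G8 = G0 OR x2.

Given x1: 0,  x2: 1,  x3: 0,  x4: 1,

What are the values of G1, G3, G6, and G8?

G1 = 0  G3 = 0  G6 = 0  G8 = 1

G0 = x1 OR x2 = 0 OR 1 = 1
G1 = NOT G0 = NOT 1 = 0
G3 = x4 AND x3 = 1 AND 0 = 0
G4 = G1 OR G3 = 0 OR 0 = 0
G6 = G4 AND G0 AND G3 = 0 AND 1 AND 0 = 0
G8 = G0 OR x2 = 1 OR 1 = 1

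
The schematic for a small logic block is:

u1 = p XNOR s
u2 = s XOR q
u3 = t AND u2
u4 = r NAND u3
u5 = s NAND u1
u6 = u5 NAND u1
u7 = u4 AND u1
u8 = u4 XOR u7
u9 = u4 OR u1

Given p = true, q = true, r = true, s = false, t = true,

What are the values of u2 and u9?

u2 = true, u9 = false

u1 = p XNOR s = true XNOR false = false
u2 = s XOR q = false XOR true = true
u3 = t AND u2 = true AND true = true
u4 = r NAND u3 = true NAND true = false
u9 = u4 OR u1 = false OR false = false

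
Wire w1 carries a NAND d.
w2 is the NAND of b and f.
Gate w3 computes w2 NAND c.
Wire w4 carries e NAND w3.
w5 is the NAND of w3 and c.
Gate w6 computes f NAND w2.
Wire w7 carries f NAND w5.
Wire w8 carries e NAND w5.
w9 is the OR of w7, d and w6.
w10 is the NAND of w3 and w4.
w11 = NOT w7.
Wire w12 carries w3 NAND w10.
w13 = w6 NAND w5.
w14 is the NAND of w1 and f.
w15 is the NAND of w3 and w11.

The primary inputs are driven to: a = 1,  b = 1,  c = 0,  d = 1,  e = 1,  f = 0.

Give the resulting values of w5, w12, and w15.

w2 = b NAND f = 1 NAND 0 = 1
w3 = w2 NAND c = 1 NAND 0 = 1
w4 = e NAND w3 = 1 NAND 1 = 0
w5 = w3 NAND c = 1 NAND 0 = 1
w7 = f NAND w5 = 0 NAND 1 = 1
w10 = w3 NAND w4 = 1 NAND 0 = 1
w11 = NOT w7 = NOT 1 = 0
w12 = w3 NAND w10 = 1 NAND 1 = 0
w15 = w3 NAND w11 = 1 NAND 0 = 1

w5 = 1; w12 = 0; w15 = 1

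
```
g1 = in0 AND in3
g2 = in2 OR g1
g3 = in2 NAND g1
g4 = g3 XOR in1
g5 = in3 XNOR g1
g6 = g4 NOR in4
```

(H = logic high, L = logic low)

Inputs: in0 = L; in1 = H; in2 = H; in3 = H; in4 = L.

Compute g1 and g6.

g1 = L  g6 = H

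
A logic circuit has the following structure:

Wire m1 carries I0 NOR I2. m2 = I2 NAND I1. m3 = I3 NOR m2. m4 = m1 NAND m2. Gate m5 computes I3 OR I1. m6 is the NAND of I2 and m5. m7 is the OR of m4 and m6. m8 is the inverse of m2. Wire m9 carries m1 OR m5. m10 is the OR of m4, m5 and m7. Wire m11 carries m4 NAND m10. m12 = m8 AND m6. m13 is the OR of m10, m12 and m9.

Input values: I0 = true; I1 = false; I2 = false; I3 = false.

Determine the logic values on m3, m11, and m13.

m1 = I0 NOR I2 = true NOR false = false
m2 = I2 NAND I1 = false NAND false = true
m3 = I3 NOR m2 = false NOR true = false
m4 = m1 NAND m2 = false NAND true = true
m5 = I3 OR I1 = false OR false = false
m6 = I2 NAND m5 = false NAND false = true
m7 = m4 OR m6 = true OR true = true
m8 = NOT m2 = NOT true = false
m9 = m1 OR m5 = false OR false = false
m10 = m4 OR m5 OR m7 = true OR false OR true = true
m11 = m4 NAND m10 = true NAND true = false
m12 = m8 AND m6 = false AND true = false
m13 = m10 OR m12 OR m9 = true OR false OR false = true

m3 = false; m11 = false; m13 = true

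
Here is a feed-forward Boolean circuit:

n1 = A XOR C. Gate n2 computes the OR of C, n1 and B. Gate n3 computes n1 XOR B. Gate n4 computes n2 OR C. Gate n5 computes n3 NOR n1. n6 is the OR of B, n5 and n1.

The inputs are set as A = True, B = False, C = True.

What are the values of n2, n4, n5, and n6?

n2 = True; n4 = True; n5 = True; n6 = True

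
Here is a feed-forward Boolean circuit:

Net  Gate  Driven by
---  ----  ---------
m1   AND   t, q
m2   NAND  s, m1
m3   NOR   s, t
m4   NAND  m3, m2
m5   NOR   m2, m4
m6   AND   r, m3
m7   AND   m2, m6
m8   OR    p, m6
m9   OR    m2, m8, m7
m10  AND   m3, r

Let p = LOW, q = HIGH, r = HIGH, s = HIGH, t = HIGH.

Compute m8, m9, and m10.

m8 = LOW, m9 = LOW, m10 = LOW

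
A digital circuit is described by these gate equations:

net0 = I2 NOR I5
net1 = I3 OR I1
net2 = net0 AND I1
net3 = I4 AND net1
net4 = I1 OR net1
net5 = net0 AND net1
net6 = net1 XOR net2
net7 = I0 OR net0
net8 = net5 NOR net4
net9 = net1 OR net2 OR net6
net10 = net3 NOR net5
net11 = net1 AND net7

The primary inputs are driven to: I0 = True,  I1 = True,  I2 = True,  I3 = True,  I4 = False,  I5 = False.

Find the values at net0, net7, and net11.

net0 = I2 NOR I5 = True NOR False = False
net1 = I3 OR I1 = True OR True = True
net7 = I0 OR net0 = True OR False = True
net11 = net1 AND net7 = True AND True = True

net0 = False  net7 = True  net11 = True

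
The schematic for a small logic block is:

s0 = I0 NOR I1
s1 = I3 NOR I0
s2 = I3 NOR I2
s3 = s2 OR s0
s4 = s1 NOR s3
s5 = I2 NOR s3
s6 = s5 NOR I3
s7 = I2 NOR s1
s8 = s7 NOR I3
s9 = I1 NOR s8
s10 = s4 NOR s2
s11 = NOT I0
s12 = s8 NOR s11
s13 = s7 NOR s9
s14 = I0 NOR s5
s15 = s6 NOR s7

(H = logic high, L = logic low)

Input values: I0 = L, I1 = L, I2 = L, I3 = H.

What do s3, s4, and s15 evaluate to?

s3 = H; s4 = L; s15 = L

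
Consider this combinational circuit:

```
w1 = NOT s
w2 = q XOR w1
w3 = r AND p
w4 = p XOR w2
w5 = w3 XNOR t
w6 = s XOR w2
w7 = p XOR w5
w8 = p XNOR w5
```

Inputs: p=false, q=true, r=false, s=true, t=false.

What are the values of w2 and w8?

w2 = true  w8 = false

w1 = NOT s = NOT true = false
w2 = q XOR w1 = true XOR false = true
w3 = r AND p = false AND false = false
w5 = w3 XNOR t = false XNOR false = true
w8 = p XNOR w5 = false XNOR true = false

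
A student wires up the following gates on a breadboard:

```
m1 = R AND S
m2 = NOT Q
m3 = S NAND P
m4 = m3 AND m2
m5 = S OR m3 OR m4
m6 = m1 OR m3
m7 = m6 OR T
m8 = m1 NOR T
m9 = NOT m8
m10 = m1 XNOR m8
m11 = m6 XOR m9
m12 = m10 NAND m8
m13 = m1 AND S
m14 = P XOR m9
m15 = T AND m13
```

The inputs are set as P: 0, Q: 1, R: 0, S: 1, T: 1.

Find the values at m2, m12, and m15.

m2 = 0, m12 = 1, m15 = 0

m1 = R AND S = 0 AND 1 = 0
m2 = NOT Q = NOT 1 = 0
m8 = m1 NOR T = 0 NOR 1 = 0
m10 = m1 XNOR m8 = 0 XNOR 0 = 1
m12 = m10 NAND m8 = 1 NAND 0 = 1
m13 = m1 AND S = 0 AND 1 = 0
m15 = T AND m13 = 1 AND 0 = 0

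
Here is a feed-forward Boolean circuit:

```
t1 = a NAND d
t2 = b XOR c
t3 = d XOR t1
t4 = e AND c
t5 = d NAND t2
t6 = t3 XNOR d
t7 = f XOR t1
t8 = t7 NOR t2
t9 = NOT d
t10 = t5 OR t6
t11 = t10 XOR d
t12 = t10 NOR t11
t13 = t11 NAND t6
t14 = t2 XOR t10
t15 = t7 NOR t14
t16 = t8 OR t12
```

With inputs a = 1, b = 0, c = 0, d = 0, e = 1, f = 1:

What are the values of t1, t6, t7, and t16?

t1 = 1  t6 = 0  t7 = 0  t16 = 1

t1 = a NAND d = 1 NAND 0 = 1
t2 = b XOR c = 0 XOR 0 = 0
t3 = d XOR t1 = 0 XOR 1 = 1
t5 = d NAND t2 = 0 NAND 0 = 1
t6 = t3 XNOR d = 1 XNOR 0 = 0
t7 = f XOR t1 = 1 XOR 1 = 0
t8 = t7 NOR t2 = 0 NOR 0 = 1
t10 = t5 OR t6 = 1 OR 0 = 1
t11 = t10 XOR d = 1 XOR 0 = 1
t12 = t10 NOR t11 = 1 NOR 1 = 0
t16 = t8 OR t12 = 1 OR 0 = 1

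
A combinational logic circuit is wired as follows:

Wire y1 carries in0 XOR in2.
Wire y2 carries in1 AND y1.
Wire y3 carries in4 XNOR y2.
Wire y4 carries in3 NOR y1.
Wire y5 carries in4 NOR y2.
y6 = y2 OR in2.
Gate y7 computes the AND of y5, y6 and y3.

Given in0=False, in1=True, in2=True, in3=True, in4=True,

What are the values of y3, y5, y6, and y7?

y3 = True  y5 = False  y6 = True  y7 = False

y1 = in0 XOR in2 = False XOR True = True
y2 = in1 AND y1 = True AND True = True
y3 = in4 XNOR y2 = True XNOR True = True
y5 = in4 NOR y2 = True NOR True = False
y6 = y2 OR in2 = True OR True = True
y7 = y5 AND y6 AND y3 = False AND True AND True = False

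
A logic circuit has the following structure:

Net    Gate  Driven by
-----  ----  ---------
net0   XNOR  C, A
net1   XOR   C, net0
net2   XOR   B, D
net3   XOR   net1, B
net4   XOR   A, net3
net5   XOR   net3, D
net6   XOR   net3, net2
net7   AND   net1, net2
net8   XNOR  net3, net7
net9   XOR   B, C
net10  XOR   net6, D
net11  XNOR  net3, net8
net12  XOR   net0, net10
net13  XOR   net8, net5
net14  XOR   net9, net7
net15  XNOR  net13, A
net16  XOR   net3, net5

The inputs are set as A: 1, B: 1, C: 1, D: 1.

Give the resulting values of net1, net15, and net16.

net0 = C XNOR A = 1 XNOR 1 = 1
net1 = C XOR net0 = 1 XOR 1 = 0
net2 = B XOR D = 1 XOR 1 = 0
net3 = net1 XOR B = 0 XOR 1 = 1
net5 = net3 XOR D = 1 XOR 1 = 0
net7 = net1 AND net2 = 0 AND 0 = 0
net8 = net3 XNOR net7 = 1 XNOR 0 = 0
net13 = net8 XOR net5 = 0 XOR 0 = 0
net15 = net13 XNOR A = 0 XNOR 1 = 0
net16 = net3 XOR net5 = 1 XOR 0 = 1

net1 = 0  net15 = 0  net16 = 1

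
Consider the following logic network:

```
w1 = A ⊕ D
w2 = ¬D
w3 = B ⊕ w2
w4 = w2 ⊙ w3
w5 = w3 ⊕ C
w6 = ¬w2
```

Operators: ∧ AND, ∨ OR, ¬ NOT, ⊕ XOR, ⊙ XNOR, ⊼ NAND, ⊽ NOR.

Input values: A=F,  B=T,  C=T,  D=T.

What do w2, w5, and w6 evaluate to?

w2 = F  w5 = F  w6 = T

w2 = NOT D = NOT T = F
w3 = B XOR w2 = T XOR F = T
w5 = w3 XOR C = T XOR T = F
w6 = NOT w2 = NOT F = T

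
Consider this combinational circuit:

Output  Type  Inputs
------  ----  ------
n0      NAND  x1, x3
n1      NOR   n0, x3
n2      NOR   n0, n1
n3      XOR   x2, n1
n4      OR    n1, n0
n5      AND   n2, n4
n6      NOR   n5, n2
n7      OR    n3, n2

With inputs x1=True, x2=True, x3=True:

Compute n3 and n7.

n0 = x1 NAND x3 = True NAND True = False
n1 = n0 NOR x3 = False NOR True = False
n2 = n0 NOR n1 = False NOR False = True
n3 = x2 XOR n1 = True XOR False = True
n7 = n3 OR n2 = True OR True = True

n3 = True  n7 = True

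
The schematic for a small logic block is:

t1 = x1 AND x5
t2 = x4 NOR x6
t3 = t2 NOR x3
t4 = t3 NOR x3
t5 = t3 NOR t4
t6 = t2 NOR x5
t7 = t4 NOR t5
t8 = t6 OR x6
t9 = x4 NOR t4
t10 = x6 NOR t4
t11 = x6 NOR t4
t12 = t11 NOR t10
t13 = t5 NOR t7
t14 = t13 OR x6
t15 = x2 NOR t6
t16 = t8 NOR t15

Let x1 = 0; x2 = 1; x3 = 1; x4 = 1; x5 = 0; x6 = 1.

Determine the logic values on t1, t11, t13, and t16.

t1 = 0, t11 = 0, t13 = 0, t16 = 0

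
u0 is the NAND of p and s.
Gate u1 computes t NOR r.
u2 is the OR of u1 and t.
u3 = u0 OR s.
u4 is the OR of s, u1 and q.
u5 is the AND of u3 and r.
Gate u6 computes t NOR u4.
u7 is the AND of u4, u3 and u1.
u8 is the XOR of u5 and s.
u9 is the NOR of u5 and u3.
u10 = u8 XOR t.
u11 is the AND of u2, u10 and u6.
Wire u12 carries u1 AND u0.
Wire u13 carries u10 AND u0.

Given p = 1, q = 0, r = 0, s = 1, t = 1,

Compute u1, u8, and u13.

u0 = p NAND s = 1 NAND 1 = 0
u1 = t NOR r = 1 NOR 0 = 0
u3 = u0 OR s = 0 OR 1 = 1
u5 = u3 AND r = 1 AND 0 = 0
u8 = u5 XOR s = 0 XOR 1 = 1
u10 = u8 XOR t = 1 XOR 1 = 0
u13 = u10 AND u0 = 0 AND 0 = 0

u1 = 0; u8 = 1; u13 = 0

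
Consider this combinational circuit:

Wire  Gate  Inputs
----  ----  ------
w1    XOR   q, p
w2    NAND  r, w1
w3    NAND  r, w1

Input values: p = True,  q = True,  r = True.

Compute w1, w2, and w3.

w1 = False, w2 = True, w3 = True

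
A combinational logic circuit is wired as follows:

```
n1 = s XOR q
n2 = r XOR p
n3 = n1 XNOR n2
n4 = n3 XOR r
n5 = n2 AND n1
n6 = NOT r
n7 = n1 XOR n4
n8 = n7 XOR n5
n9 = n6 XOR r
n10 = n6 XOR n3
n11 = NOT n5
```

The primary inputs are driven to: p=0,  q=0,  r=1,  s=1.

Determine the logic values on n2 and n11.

n1 = s XOR q = 1 XOR 0 = 1
n2 = r XOR p = 1 XOR 0 = 1
n5 = n2 AND n1 = 1 AND 1 = 1
n11 = NOT n5 = NOT 1 = 0

n2 = 1, n11 = 0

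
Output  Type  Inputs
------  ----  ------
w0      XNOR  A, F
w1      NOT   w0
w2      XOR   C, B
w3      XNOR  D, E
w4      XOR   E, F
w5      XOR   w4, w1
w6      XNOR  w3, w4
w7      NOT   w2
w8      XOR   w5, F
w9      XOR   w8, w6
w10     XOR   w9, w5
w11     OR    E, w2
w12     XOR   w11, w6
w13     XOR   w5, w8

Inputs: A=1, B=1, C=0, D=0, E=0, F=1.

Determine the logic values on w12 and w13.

w12 = 0, w13 = 1

w0 = A XNOR F = 1 XNOR 1 = 1
w1 = NOT w0 = NOT 1 = 0
w2 = C XOR B = 0 XOR 1 = 1
w3 = D XNOR E = 0 XNOR 0 = 1
w4 = E XOR F = 0 XOR 1 = 1
w5 = w4 XOR w1 = 1 XOR 0 = 1
w6 = w3 XNOR w4 = 1 XNOR 1 = 1
w8 = w5 XOR F = 1 XOR 1 = 0
w11 = E OR w2 = 0 OR 1 = 1
w12 = w11 XOR w6 = 1 XOR 1 = 0
w13 = w5 XOR w8 = 1 XOR 0 = 1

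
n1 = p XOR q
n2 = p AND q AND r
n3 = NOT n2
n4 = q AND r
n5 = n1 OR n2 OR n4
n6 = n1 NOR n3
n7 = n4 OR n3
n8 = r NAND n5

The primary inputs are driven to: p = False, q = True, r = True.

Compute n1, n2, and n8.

n1 = True; n2 = False; n8 = False

n1 = p XOR q = False XOR True = True
n2 = p AND q AND r = False AND True AND True = False
n4 = q AND r = True AND True = True
n5 = n1 OR n2 OR n4 = True OR False OR True = True
n8 = r NAND n5 = True NAND True = False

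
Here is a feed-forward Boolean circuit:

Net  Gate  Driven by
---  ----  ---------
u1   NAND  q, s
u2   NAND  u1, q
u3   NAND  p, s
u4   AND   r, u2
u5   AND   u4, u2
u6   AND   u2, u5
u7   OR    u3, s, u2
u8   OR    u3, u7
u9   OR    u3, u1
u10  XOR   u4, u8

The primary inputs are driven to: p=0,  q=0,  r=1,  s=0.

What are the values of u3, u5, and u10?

u3 = 1  u5 = 1  u10 = 0

u1 = q NAND s = 0 NAND 0 = 1
u2 = u1 NAND q = 1 NAND 0 = 1
u3 = p NAND s = 0 NAND 0 = 1
u4 = r AND u2 = 1 AND 1 = 1
u5 = u4 AND u2 = 1 AND 1 = 1
u7 = u3 OR s OR u2 = 1 OR 0 OR 1 = 1
u8 = u3 OR u7 = 1 OR 1 = 1
u10 = u4 XOR u8 = 1 XOR 1 = 0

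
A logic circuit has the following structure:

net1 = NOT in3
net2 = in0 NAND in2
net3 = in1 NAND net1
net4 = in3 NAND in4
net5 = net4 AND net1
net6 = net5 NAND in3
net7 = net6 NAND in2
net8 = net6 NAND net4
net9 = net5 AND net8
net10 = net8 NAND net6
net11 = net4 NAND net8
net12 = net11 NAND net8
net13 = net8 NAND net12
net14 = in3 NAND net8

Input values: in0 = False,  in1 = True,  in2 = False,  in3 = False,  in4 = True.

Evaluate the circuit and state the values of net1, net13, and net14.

net1 = True; net13 = True; net14 = True

net1 = NOT in3 = NOT False = True
net4 = in3 NAND in4 = False NAND True = True
net5 = net4 AND net1 = True AND True = True
net6 = net5 NAND in3 = True NAND False = True
net8 = net6 NAND net4 = True NAND True = False
net11 = net4 NAND net8 = True NAND False = True
net12 = net11 NAND net8 = True NAND False = True
net13 = net8 NAND net12 = False NAND True = True
net14 = in3 NAND net8 = False NAND False = True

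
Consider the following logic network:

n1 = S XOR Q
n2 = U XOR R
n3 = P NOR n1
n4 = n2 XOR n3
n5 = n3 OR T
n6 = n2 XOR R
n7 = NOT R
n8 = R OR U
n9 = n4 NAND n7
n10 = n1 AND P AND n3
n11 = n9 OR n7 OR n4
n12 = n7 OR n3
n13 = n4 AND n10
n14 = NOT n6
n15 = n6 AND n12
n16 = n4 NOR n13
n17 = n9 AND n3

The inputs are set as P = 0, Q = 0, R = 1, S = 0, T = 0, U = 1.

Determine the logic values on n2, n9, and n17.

n2 = 0; n9 = 1; n17 = 1

n1 = S XOR Q = 0 XOR 0 = 0
n2 = U XOR R = 1 XOR 1 = 0
n3 = P NOR n1 = 0 NOR 0 = 1
n4 = n2 XOR n3 = 0 XOR 1 = 1
n7 = NOT R = NOT 1 = 0
n9 = n4 NAND n7 = 1 NAND 0 = 1
n17 = n9 AND n3 = 1 AND 1 = 1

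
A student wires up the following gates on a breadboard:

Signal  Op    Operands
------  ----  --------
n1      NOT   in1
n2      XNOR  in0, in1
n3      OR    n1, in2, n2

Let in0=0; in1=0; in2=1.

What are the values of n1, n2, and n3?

n1 = 1, n2 = 1, n3 = 1

n1 = NOT in1 = NOT 0 = 1
n2 = in0 XNOR in1 = 0 XNOR 0 = 1
n3 = n1 OR in2 OR n2 = 1 OR 1 OR 1 = 1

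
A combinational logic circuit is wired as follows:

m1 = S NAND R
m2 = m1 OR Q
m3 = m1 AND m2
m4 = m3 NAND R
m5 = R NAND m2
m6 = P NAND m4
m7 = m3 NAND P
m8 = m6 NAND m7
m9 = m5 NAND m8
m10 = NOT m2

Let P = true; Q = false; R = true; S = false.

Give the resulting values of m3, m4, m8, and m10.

m1 = S NAND R = false NAND true = true
m2 = m1 OR Q = true OR false = true
m3 = m1 AND m2 = true AND true = true
m4 = m3 NAND R = true NAND true = false
m6 = P NAND m4 = true NAND false = true
m7 = m3 NAND P = true NAND true = false
m8 = m6 NAND m7 = true NAND false = true
m10 = NOT m2 = NOT true = false

m3 = true; m4 = false; m8 = true; m10 = false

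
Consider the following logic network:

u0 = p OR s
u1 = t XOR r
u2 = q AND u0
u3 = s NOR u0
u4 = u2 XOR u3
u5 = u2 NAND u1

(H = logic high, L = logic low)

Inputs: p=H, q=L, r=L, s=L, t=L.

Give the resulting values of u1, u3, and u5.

u1 = L, u3 = L, u5 = H

u0 = p OR s = H OR L = H
u1 = t XOR r = L XOR L = L
u2 = q AND u0 = L AND H = L
u3 = s NOR u0 = L NOR H = L
u5 = u2 NAND u1 = L NAND L = H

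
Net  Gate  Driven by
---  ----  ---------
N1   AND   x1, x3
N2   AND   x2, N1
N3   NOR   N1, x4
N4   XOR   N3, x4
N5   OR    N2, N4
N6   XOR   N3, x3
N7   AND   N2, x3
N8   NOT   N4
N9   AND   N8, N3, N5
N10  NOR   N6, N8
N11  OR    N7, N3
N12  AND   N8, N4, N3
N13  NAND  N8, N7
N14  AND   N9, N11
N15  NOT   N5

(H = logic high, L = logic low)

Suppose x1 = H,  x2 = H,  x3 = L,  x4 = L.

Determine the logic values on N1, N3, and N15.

N1 = x1 AND x3 = H AND L = L
N2 = x2 AND N1 = H AND L = L
N3 = N1 NOR x4 = L NOR L = H
N4 = N3 XOR x4 = H XOR L = H
N5 = N2 OR N4 = L OR H = H
N15 = NOT N5 = NOT H = L

N1 = L, N3 = H, N15 = L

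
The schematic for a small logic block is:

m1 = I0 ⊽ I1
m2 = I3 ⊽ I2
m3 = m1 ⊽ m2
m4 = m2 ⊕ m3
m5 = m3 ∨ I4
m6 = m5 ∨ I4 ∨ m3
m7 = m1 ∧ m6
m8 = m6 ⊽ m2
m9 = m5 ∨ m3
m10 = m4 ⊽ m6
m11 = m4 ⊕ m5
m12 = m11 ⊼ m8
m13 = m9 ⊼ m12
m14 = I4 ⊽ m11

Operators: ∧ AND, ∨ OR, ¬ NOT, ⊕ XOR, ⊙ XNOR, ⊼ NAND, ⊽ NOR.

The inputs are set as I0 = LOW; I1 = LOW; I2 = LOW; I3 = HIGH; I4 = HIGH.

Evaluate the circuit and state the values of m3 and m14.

m3 = LOW  m14 = LOW

m1 = I0 NOR I1 = LOW NOR LOW = HIGH
m2 = I3 NOR I2 = HIGH NOR LOW = LOW
m3 = m1 NOR m2 = HIGH NOR LOW = LOW
m4 = m2 XOR m3 = LOW XOR LOW = LOW
m5 = m3 OR I4 = LOW OR HIGH = HIGH
m11 = m4 XOR m5 = LOW XOR HIGH = HIGH
m14 = I4 NOR m11 = HIGH NOR HIGH = LOW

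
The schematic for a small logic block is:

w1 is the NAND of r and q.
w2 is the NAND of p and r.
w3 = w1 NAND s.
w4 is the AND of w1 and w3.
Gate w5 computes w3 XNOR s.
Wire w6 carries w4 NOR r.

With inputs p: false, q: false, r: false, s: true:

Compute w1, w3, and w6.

w1 = true, w3 = false, w6 = true

w1 = r NAND q = false NAND false = true
w3 = w1 NAND s = true NAND true = false
w4 = w1 AND w3 = true AND false = false
w6 = w4 NOR r = false NOR false = true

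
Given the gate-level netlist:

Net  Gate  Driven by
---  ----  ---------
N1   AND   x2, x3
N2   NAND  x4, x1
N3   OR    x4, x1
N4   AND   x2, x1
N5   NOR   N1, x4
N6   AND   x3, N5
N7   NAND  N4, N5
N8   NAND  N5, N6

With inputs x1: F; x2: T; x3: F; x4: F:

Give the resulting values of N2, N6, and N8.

N1 = x2 AND x3 = T AND F = F
N2 = x4 NAND x1 = F NAND F = T
N5 = N1 NOR x4 = F NOR F = T
N6 = x3 AND N5 = F AND T = F
N8 = N5 NAND N6 = T NAND F = T

N2 = T, N6 = F, N8 = T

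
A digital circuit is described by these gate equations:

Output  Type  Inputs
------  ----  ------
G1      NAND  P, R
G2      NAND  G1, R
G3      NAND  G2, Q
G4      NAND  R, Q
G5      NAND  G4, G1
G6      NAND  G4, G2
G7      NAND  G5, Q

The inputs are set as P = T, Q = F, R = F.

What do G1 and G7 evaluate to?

G1 = T, G7 = T

G1 = P NAND R = T NAND F = T
G4 = R NAND Q = F NAND F = T
G5 = G4 NAND G1 = T NAND T = F
G7 = G5 NAND Q = F NAND F = T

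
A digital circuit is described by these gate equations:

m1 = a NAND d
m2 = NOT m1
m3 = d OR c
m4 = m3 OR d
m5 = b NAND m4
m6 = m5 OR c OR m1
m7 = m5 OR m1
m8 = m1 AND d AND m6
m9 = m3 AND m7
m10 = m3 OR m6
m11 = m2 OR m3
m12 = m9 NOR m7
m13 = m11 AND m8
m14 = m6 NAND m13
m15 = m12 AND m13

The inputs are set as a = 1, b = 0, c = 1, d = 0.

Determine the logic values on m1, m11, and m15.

m1 = a NAND d = 1 NAND 0 = 1
m2 = NOT m1 = NOT 1 = 0
m3 = d OR c = 0 OR 1 = 1
m4 = m3 OR d = 1 OR 0 = 1
m5 = b NAND m4 = 0 NAND 1 = 1
m6 = m5 OR c OR m1 = 1 OR 1 OR 1 = 1
m7 = m5 OR m1 = 1 OR 1 = 1
m8 = m1 AND d AND m6 = 1 AND 0 AND 1 = 0
m9 = m3 AND m7 = 1 AND 1 = 1
m11 = m2 OR m3 = 0 OR 1 = 1
m12 = m9 NOR m7 = 1 NOR 1 = 0
m13 = m11 AND m8 = 1 AND 0 = 0
m15 = m12 AND m13 = 0 AND 0 = 0

m1 = 1; m11 = 1; m15 = 0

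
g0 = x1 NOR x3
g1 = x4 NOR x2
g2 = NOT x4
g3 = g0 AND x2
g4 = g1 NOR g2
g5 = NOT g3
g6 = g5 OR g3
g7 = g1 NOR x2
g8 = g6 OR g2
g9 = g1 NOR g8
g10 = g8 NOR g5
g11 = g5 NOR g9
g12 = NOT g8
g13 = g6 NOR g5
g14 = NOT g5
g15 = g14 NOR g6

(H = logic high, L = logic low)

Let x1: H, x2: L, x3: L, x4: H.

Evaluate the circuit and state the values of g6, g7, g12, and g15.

g0 = x1 NOR x3 = H NOR L = L
g1 = x4 NOR x2 = H NOR L = L
g2 = NOT x4 = NOT H = L
g3 = g0 AND x2 = L AND L = L
g5 = NOT g3 = NOT L = H
g6 = g5 OR g3 = H OR L = H
g7 = g1 NOR x2 = L NOR L = H
g8 = g6 OR g2 = H OR L = H
g12 = NOT g8 = NOT H = L
g14 = NOT g5 = NOT H = L
g15 = g14 NOR g6 = L NOR H = L

g6 = H, g7 = H, g12 = L, g15 = L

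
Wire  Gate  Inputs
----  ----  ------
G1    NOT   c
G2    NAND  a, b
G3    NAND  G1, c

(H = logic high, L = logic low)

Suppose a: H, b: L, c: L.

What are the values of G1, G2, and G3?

G1 = H  G2 = H  G3 = H

G1 = NOT c = NOT L = H
G2 = a NAND b = H NAND L = H
G3 = G1 NAND c = H NAND L = H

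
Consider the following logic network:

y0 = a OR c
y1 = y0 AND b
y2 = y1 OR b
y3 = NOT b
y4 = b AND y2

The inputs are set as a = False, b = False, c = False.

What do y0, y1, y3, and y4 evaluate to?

y0 = a OR c = False OR False = False
y1 = y0 AND b = False AND False = False
y2 = y1 OR b = False OR False = False
y3 = NOT b = NOT False = True
y4 = b AND y2 = False AND False = False

y0 = False; y1 = False; y3 = True; y4 = False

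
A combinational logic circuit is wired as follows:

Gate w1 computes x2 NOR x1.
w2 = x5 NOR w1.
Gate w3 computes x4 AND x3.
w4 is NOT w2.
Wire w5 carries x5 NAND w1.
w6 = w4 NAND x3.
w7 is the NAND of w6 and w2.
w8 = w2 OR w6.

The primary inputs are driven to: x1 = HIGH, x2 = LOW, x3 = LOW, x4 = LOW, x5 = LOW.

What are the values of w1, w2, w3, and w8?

w1 = LOW; w2 = HIGH; w3 = LOW; w8 = HIGH

w1 = x2 NOR x1 = LOW NOR HIGH = LOW
w2 = x5 NOR w1 = LOW NOR LOW = HIGH
w3 = x4 AND x3 = LOW AND LOW = LOW
w4 = NOT w2 = NOT HIGH = LOW
w6 = w4 NAND x3 = LOW NAND LOW = HIGH
w8 = w2 OR w6 = HIGH OR HIGH = HIGH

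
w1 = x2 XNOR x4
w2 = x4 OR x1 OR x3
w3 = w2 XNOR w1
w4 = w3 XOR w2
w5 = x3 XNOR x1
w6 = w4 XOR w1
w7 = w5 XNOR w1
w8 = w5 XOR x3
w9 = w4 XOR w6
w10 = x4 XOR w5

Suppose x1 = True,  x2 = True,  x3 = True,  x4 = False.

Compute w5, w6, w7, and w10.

w1 = x2 XNOR x4 = True XNOR False = False
w2 = x4 OR x1 OR x3 = False OR True OR True = True
w3 = w2 XNOR w1 = True XNOR False = False
w4 = w3 XOR w2 = False XOR True = True
w5 = x3 XNOR x1 = True XNOR True = True
w6 = w4 XOR w1 = True XOR False = True
w7 = w5 XNOR w1 = True XNOR False = False
w10 = x4 XOR w5 = False XOR True = True

w5 = True, w6 = True, w7 = False, w10 = True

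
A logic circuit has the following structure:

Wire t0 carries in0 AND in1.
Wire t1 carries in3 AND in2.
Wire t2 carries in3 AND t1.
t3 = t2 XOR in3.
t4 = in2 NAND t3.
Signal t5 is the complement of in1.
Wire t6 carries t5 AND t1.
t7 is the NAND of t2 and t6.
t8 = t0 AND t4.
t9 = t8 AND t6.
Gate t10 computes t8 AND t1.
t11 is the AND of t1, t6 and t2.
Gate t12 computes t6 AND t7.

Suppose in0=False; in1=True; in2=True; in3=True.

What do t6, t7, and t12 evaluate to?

t1 = in3 AND in2 = True AND True = True
t2 = in3 AND t1 = True AND True = True
t5 = NOT in1 = NOT True = False
t6 = t5 AND t1 = False AND True = False
t7 = t2 NAND t6 = True NAND False = True
t12 = t6 AND t7 = False AND True = False

t6 = False  t7 = True  t12 = False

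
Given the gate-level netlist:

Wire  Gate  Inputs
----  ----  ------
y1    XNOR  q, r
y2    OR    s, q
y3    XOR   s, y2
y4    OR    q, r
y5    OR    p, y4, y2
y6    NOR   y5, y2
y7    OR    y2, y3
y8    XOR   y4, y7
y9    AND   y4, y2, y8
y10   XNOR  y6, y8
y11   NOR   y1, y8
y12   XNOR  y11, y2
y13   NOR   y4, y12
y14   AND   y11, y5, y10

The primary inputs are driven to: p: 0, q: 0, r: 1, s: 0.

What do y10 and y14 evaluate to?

y1 = q XNOR r = 0 XNOR 1 = 0
y2 = s OR q = 0 OR 0 = 0
y3 = s XOR y2 = 0 XOR 0 = 0
y4 = q OR r = 0 OR 1 = 1
y5 = p OR y4 OR y2 = 0 OR 1 OR 0 = 1
y6 = y5 NOR y2 = 1 NOR 0 = 0
y7 = y2 OR y3 = 0 OR 0 = 0
y8 = y4 XOR y7 = 1 XOR 0 = 1
y10 = y6 XNOR y8 = 0 XNOR 1 = 0
y11 = y1 NOR y8 = 0 NOR 1 = 0
y14 = y11 AND y5 AND y10 = 0 AND 1 AND 0 = 0

y10 = 0; y14 = 0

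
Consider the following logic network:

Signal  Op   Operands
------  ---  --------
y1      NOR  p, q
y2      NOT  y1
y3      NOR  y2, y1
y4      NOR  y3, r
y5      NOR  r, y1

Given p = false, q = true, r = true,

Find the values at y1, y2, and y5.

y1 = p NOR q = false NOR true = false
y2 = NOT y1 = NOT false = true
y5 = r NOR y1 = true NOR false = false

y1 = false  y2 = true  y5 = false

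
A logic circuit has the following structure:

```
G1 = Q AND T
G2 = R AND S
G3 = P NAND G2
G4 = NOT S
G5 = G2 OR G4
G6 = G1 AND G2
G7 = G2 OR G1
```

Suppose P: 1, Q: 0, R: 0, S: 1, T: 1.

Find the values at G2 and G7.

G1 = Q AND T = 0 AND 1 = 0
G2 = R AND S = 0 AND 1 = 0
G7 = G2 OR G1 = 0 OR 0 = 0

G2 = 0; G7 = 0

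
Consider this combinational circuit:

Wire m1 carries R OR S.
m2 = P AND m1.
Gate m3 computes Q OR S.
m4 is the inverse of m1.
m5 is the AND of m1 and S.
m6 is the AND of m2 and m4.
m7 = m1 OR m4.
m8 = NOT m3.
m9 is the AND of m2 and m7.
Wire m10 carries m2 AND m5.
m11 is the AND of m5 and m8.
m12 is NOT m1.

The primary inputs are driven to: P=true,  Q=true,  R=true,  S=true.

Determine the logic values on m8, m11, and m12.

m1 = R OR S = true OR true = true
m3 = Q OR S = true OR true = true
m5 = m1 AND S = true AND true = true
m8 = NOT m3 = NOT true = false
m11 = m5 AND m8 = true AND false = false
m12 = NOT m1 = NOT true = false

m8 = false  m11 = false  m12 = false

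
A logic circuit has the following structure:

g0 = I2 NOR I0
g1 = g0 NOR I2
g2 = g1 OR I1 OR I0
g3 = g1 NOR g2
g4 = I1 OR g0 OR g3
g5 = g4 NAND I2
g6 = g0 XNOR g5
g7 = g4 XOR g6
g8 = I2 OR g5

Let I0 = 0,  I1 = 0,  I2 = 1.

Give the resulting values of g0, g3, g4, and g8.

g0 = 0; g3 = 1; g4 = 1; g8 = 1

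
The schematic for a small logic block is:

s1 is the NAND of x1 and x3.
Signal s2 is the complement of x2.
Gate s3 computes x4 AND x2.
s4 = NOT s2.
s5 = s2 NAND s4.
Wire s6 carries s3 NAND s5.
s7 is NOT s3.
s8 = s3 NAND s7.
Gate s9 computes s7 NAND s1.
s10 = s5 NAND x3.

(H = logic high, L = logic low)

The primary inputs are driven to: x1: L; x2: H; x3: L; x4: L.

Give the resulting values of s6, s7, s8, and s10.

s6 = H, s7 = H, s8 = H, s10 = H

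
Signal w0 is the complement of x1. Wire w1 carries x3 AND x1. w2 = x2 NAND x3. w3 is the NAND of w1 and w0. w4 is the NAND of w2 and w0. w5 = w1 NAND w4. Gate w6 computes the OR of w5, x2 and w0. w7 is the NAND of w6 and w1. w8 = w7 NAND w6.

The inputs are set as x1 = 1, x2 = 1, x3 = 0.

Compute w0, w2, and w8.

w0 = 0; w2 = 1; w8 = 0

w0 = NOT x1 = NOT 1 = 0
w1 = x3 AND x1 = 0 AND 1 = 0
w2 = x2 NAND x3 = 1 NAND 0 = 1
w4 = w2 NAND w0 = 1 NAND 0 = 1
w5 = w1 NAND w4 = 0 NAND 1 = 1
w6 = w5 OR x2 OR w0 = 1 OR 1 OR 0 = 1
w7 = w6 NAND w1 = 1 NAND 0 = 1
w8 = w7 NAND w6 = 1 NAND 1 = 0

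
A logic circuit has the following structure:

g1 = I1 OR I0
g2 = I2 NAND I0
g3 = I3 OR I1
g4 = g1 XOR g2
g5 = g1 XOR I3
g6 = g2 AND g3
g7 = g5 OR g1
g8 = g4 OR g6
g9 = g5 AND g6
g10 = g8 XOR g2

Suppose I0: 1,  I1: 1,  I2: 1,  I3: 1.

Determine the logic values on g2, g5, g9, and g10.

g2 = 0, g5 = 0, g9 = 0, g10 = 1

g1 = I1 OR I0 = 1 OR 1 = 1
g2 = I2 NAND I0 = 1 NAND 1 = 0
g3 = I3 OR I1 = 1 OR 1 = 1
g4 = g1 XOR g2 = 1 XOR 0 = 1
g5 = g1 XOR I3 = 1 XOR 1 = 0
g6 = g2 AND g3 = 0 AND 1 = 0
g8 = g4 OR g6 = 1 OR 0 = 1
g9 = g5 AND g6 = 0 AND 0 = 0
g10 = g8 XOR g2 = 1 XOR 0 = 1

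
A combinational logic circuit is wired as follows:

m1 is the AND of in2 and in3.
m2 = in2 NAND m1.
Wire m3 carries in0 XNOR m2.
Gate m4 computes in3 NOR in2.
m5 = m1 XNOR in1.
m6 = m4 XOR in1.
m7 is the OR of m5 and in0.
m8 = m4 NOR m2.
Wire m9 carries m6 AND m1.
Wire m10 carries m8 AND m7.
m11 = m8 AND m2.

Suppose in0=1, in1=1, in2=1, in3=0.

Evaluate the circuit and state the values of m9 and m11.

m9 = 0; m11 = 0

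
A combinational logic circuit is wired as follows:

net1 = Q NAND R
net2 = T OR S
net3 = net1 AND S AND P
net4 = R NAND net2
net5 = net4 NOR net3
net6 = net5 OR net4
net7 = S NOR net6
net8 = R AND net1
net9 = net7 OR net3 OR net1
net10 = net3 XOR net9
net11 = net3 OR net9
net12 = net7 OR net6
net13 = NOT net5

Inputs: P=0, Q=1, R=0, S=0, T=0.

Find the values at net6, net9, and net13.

net1 = Q NAND R = 1 NAND 0 = 1
net2 = T OR S = 0 OR 0 = 0
net3 = net1 AND S AND P = 1 AND 0 AND 0 = 0
net4 = R NAND net2 = 0 NAND 0 = 1
net5 = net4 NOR net3 = 1 NOR 0 = 0
net6 = net5 OR net4 = 0 OR 1 = 1
net7 = S NOR net6 = 0 NOR 1 = 0
net9 = net7 OR net3 OR net1 = 0 OR 0 OR 1 = 1
net13 = NOT net5 = NOT 0 = 1

net6 = 1; net9 = 1; net13 = 1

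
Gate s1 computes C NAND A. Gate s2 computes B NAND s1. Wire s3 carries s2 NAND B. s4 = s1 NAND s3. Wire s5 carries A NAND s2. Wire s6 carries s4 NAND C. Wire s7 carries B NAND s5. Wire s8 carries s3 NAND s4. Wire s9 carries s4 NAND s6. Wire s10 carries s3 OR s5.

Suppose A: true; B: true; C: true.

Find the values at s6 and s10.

s6 = false; s10 = false

s1 = C NAND A = true NAND true = false
s2 = B NAND s1 = true NAND false = true
s3 = s2 NAND B = true NAND true = false
s4 = s1 NAND s3 = false NAND false = true
s5 = A NAND s2 = true NAND true = false
s6 = s4 NAND C = true NAND true = false
s10 = s3 OR s5 = false OR false = false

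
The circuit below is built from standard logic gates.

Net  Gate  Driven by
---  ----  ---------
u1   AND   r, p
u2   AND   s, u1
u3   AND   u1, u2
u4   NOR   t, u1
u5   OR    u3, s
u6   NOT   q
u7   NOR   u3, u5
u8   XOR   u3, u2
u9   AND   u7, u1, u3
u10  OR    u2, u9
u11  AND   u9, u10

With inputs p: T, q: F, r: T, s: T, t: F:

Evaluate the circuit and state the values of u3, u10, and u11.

u3 = T  u10 = T  u11 = F

u1 = r AND p = T AND T = T
u2 = s AND u1 = T AND T = T
u3 = u1 AND u2 = T AND T = T
u5 = u3 OR s = T OR T = T
u7 = u3 NOR u5 = T NOR T = F
u9 = u7 AND u1 AND u3 = F AND T AND T = F
u10 = u2 OR u9 = T OR F = T
u11 = u9 AND u10 = F AND T = F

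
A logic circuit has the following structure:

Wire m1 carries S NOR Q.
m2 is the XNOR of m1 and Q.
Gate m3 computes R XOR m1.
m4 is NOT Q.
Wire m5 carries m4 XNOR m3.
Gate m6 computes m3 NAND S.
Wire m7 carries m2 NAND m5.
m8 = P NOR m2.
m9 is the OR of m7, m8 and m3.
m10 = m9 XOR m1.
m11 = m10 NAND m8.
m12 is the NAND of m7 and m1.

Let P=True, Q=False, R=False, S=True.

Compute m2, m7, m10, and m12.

m1 = S NOR Q = True NOR False = False
m2 = m1 XNOR Q = False XNOR False = True
m3 = R XOR m1 = False XOR False = False
m4 = NOT Q = NOT False = True
m5 = m4 XNOR m3 = True XNOR False = False
m7 = m2 NAND m5 = True NAND False = True
m8 = P NOR m2 = True NOR True = False
m9 = m7 OR m8 OR m3 = True OR False OR False = True
m10 = m9 XOR m1 = True XOR False = True
m12 = m7 NAND m1 = True NAND False = True

m2 = True, m7 = True, m10 = True, m12 = True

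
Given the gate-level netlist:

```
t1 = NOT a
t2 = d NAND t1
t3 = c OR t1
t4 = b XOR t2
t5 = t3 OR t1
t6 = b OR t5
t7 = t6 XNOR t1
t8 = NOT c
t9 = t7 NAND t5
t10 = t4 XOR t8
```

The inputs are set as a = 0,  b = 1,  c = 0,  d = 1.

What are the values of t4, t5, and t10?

t1 = NOT a = NOT 0 = 1
t2 = d NAND t1 = 1 NAND 1 = 0
t3 = c OR t1 = 0 OR 1 = 1
t4 = b XOR t2 = 1 XOR 0 = 1
t5 = t3 OR t1 = 1 OR 1 = 1
t8 = NOT c = NOT 0 = 1
t10 = t4 XOR t8 = 1 XOR 1 = 0

t4 = 1, t5 = 1, t10 = 0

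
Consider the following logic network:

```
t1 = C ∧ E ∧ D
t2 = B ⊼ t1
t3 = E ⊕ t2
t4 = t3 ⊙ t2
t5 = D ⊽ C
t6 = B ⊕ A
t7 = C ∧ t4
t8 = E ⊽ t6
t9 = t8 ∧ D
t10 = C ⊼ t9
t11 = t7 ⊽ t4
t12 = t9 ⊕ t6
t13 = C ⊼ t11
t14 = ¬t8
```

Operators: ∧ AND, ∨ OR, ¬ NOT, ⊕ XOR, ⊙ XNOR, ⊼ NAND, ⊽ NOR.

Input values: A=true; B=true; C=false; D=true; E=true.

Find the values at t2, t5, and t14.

t2 = true; t5 = false; t14 = true

t1 = C AND E AND D = false AND true AND true = false
t2 = B NAND t1 = true NAND false = true
t5 = D NOR C = true NOR false = false
t6 = B XOR A = true XOR true = false
t8 = E NOR t6 = true NOR false = false
t14 = NOT t8 = NOT false = true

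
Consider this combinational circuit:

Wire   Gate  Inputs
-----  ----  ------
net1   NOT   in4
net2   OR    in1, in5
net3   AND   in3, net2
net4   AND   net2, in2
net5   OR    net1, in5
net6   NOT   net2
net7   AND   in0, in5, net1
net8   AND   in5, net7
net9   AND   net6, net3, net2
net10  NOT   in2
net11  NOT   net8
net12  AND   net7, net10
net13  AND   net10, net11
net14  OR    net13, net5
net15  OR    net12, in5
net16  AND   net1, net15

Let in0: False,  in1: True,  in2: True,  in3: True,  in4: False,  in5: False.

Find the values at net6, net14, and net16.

net6 = False, net14 = True, net16 = False

net1 = NOT in4 = NOT False = True
net2 = in1 OR in5 = True OR False = True
net5 = net1 OR in5 = True OR False = True
net6 = NOT net2 = NOT True = False
net7 = in0 AND in5 AND net1 = False AND False AND True = False
net8 = in5 AND net7 = False AND False = False
net10 = NOT in2 = NOT True = False
net11 = NOT net8 = NOT False = True
net12 = net7 AND net10 = False AND False = False
net13 = net10 AND net11 = False AND True = False
net14 = net13 OR net5 = False OR True = True
net15 = net12 OR in5 = False OR False = False
net16 = net1 AND net15 = True AND False = False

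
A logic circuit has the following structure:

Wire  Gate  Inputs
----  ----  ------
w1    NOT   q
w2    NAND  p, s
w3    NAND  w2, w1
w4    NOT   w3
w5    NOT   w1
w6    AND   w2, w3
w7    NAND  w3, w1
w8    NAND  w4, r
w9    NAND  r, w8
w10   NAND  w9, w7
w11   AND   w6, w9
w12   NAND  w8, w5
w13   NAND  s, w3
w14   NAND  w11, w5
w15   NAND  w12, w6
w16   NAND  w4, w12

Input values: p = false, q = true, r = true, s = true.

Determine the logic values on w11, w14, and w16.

w11 = false, w14 = true, w16 = true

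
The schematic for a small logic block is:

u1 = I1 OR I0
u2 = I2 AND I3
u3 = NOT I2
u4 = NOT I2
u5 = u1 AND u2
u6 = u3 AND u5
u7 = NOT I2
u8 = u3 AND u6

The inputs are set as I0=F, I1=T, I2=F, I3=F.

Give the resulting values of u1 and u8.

u1 = T, u8 = F

u1 = I1 OR I0 = T OR F = T
u2 = I2 AND I3 = F AND F = F
u3 = NOT I2 = NOT F = T
u5 = u1 AND u2 = T AND F = F
u6 = u3 AND u5 = T AND F = F
u8 = u3 AND u6 = T AND F = F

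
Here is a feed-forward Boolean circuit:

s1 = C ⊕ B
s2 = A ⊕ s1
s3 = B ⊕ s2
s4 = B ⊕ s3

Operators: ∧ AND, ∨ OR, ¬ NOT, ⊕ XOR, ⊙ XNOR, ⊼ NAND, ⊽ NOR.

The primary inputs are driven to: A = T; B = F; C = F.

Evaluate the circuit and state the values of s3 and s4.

s3 = T, s4 = T

s1 = C XOR B = F XOR F = F
s2 = A XOR s1 = T XOR F = T
s3 = B XOR s2 = F XOR T = T
s4 = B XOR s3 = F XOR T = T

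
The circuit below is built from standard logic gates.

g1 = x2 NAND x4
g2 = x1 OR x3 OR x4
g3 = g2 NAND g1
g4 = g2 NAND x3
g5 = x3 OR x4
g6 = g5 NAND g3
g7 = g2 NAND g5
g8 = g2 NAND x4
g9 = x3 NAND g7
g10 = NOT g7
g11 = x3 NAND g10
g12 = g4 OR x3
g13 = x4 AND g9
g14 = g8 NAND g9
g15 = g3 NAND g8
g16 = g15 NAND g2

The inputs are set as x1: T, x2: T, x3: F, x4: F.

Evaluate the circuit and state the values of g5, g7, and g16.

g1 = x2 NAND x4 = T NAND F = T
g2 = x1 OR x3 OR x4 = T OR F OR F = T
g3 = g2 NAND g1 = T NAND T = F
g5 = x3 OR x4 = F OR F = F
g7 = g2 NAND g5 = T NAND F = T
g8 = g2 NAND x4 = T NAND F = T
g15 = g3 NAND g8 = F NAND T = T
g16 = g15 NAND g2 = T NAND T = F

g5 = F, g7 = T, g16 = F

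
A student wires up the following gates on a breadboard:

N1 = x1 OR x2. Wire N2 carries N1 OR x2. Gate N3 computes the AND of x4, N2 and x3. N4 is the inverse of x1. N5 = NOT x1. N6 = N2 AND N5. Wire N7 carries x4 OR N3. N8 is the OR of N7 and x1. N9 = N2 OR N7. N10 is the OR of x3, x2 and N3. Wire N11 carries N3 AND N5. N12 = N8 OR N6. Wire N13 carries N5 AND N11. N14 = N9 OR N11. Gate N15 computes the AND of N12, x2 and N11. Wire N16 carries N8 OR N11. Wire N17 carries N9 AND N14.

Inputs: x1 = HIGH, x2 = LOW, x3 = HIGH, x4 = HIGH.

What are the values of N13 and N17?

N1 = x1 OR x2 = HIGH OR LOW = HIGH
N2 = N1 OR x2 = HIGH OR LOW = HIGH
N3 = x4 AND N2 AND x3 = HIGH AND HIGH AND HIGH = HIGH
N5 = NOT x1 = NOT HIGH = LOW
N7 = x4 OR N3 = HIGH OR HIGH = HIGH
N9 = N2 OR N7 = HIGH OR HIGH = HIGH
N11 = N3 AND N5 = HIGH AND LOW = LOW
N13 = N5 AND N11 = LOW AND LOW = LOW
N14 = N9 OR N11 = HIGH OR LOW = HIGH
N17 = N9 AND N14 = HIGH AND HIGH = HIGH

N13 = LOW, N17 = HIGH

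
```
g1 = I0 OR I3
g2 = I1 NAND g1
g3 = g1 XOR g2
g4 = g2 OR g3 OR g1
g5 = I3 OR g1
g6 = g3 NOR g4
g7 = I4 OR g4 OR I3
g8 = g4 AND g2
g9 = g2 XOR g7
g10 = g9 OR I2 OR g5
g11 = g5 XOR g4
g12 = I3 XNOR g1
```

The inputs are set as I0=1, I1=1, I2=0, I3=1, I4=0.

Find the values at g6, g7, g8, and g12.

g6 = 0, g7 = 1, g8 = 0, g12 = 1

g1 = I0 OR I3 = 1 OR 1 = 1
g2 = I1 NAND g1 = 1 NAND 1 = 0
g3 = g1 XOR g2 = 1 XOR 0 = 1
g4 = g2 OR g3 OR g1 = 0 OR 1 OR 1 = 1
g6 = g3 NOR g4 = 1 NOR 1 = 0
g7 = I4 OR g4 OR I3 = 0 OR 1 OR 1 = 1
g8 = g4 AND g2 = 1 AND 0 = 0
g12 = I3 XNOR g1 = 1 XNOR 1 = 1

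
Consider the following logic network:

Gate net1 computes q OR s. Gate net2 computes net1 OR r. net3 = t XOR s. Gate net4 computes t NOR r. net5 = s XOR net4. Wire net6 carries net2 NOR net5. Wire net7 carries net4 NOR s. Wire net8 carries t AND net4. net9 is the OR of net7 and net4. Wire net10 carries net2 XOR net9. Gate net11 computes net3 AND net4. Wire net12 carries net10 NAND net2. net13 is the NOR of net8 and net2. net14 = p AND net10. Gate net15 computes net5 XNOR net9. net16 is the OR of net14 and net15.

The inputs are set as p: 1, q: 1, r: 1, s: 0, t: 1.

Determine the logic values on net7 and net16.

net7 = 1; net16 = 0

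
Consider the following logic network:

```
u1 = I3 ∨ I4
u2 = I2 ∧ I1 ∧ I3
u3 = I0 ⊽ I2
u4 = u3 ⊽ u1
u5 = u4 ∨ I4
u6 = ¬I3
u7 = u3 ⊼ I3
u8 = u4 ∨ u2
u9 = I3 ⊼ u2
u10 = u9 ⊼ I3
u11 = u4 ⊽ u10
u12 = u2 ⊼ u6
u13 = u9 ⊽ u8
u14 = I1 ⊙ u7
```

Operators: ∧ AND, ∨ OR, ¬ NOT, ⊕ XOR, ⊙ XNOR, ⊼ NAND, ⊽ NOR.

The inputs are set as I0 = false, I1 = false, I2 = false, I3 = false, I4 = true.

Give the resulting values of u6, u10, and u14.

u6 = true; u10 = true; u14 = false

u2 = I2 AND I1 AND I3 = false AND false AND false = false
u3 = I0 NOR I2 = false NOR false = true
u6 = NOT I3 = NOT false = true
u7 = u3 NAND I3 = true NAND false = true
u9 = I3 NAND u2 = false NAND false = true
u10 = u9 NAND I3 = true NAND false = true
u14 = I1 XNOR u7 = false XNOR true = false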